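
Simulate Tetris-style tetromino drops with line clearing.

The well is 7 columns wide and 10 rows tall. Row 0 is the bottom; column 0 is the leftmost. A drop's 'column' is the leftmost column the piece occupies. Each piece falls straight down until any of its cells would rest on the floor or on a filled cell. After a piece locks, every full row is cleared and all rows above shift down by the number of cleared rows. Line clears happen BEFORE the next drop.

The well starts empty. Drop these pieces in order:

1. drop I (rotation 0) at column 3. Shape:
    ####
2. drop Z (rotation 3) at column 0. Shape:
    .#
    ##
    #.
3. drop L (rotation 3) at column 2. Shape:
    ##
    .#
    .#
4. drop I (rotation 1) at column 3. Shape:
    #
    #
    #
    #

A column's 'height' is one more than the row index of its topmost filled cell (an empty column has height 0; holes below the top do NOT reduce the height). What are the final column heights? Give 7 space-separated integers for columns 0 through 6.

Drop 1: I rot0 at col 3 lands with bottom-row=0; cleared 0 line(s) (total 0); column heights now [0 0 0 1 1 1 1], max=1
Drop 2: Z rot3 at col 0 lands with bottom-row=0; cleared 0 line(s) (total 0); column heights now [2 3 0 1 1 1 1], max=3
Drop 3: L rot3 at col 2 lands with bottom-row=1; cleared 0 line(s) (total 0); column heights now [2 3 4 4 1 1 1], max=4
Drop 4: I rot1 at col 3 lands with bottom-row=4; cleared 0 line(s) (total 0); column heights now [2 3 4 8 1 1 1], max=8

Answer: 2 3 4 8 1 1 1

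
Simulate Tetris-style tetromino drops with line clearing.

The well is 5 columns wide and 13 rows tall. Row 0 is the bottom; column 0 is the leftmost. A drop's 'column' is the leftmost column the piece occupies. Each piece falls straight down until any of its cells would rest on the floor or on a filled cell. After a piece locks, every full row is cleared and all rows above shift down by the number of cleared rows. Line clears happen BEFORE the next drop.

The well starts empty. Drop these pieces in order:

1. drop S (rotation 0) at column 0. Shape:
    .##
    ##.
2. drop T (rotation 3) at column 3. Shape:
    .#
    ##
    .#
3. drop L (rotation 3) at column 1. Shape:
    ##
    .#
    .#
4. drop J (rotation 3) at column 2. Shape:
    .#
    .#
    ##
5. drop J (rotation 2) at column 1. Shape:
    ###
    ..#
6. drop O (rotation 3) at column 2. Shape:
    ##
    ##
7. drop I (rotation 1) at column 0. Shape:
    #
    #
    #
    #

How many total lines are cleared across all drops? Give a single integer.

Answer: 1

Derivation:
Drop 1: S rot0 at col 0 lands with bottom-row=0; cleared 0 line(s) (total 0); column heights now [1 2 2 0 0], max=2
Drop 2: T rot3 at col 3 lands with bottom-row=0; cleared 0 line(s) (total 0); column heights now [1 2 2 2 3], max=3
Drop 3: L rot3 at col 1 lands with bottom-row=2; cleared 0 line(s) (total 0); column heights now [1 5 5 2 3], max=5
Drop 4: J rot3 at col 2 lands with bottom-row=5; cleared 0 line(s) (total 0); column heights now [1 5 6 8 3], max=8
Drop 5: J rot2 at col 1 lands with bottom-row=8; cleared 0 line(s) (total 0); column heights now [1 10 10 10 3], max=10
Drop 6: O rot3 at col 2 lands with bottom-row=10; cleared 0 line(s) (total 0); column heights now [1 10 12 12 3], max=12
Drop 7: I rot1 at col 0 lands with bottom-row=1; cleared 1 line(s) (total 1); column heights now [4 9 11 11 2], max=11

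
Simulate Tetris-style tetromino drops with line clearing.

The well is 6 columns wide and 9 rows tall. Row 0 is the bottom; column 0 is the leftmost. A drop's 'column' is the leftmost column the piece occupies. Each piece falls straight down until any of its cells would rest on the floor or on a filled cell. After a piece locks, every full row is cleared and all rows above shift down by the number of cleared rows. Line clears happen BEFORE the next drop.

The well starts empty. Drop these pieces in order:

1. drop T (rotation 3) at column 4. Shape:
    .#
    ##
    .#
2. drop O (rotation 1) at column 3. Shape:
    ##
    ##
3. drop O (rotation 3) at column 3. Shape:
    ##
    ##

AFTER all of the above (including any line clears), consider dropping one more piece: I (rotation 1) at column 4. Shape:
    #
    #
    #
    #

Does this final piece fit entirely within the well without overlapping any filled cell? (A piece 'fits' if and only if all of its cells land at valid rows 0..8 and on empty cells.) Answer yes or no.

Answer: no

Derivation:
Drop 1: T rot3 at col 4 lands with bottom-row=0; cleared 0 line(s) (total 0); column heights now [0 0 0 0 2 3], max=3
Drop 2: O rot1 at col 3 lands with bottom-row=2; cleared 0 line(s) (total 0); column heights now [0 0 0 4 4 3], max=4
Drop 3: O rot3 at col 3 lands with bottom-row=4; cleared 0 line(s) (total 0); column heights now [0 0 0 6 6 3], max=6
Test piece I rot1 at col 4 (width 1): heights before test = [0 0 0 6 6 3]; fits = False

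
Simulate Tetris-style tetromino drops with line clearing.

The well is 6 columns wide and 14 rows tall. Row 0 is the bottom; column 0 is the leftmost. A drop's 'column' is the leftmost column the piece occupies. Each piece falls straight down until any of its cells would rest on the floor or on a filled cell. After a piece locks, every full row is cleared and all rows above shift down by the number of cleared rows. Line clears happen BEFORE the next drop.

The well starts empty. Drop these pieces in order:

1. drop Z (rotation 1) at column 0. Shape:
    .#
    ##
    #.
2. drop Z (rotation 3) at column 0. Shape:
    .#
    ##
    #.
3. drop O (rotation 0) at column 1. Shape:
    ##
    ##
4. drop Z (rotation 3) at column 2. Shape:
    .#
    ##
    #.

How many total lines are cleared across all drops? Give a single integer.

Answer: 0

Derivation:
Drop 1: Z rot1 at col 0 lands with bottom-row=0; cleared 0 line(s) (total 0); column heights now [2 3 0 0 0 0], max=3
Drop 2: Z rot3 at col 0 lands with bottom-row=2; cleared 0 line(s) (total 0); column heights now [4 5 0 0 0 0], max=5
Drop 3: O rot0 at col 1 lands with bottom-row=5; cleared 0 line(s) (total 0); column heights now [4 7 7 0 0 0], max=7
Drop 4: Z rot3 at col 2 lands with bottom-row=7; cleared 0 line(s) (total 0); column heights now [4 7 9 10 0 0], max=10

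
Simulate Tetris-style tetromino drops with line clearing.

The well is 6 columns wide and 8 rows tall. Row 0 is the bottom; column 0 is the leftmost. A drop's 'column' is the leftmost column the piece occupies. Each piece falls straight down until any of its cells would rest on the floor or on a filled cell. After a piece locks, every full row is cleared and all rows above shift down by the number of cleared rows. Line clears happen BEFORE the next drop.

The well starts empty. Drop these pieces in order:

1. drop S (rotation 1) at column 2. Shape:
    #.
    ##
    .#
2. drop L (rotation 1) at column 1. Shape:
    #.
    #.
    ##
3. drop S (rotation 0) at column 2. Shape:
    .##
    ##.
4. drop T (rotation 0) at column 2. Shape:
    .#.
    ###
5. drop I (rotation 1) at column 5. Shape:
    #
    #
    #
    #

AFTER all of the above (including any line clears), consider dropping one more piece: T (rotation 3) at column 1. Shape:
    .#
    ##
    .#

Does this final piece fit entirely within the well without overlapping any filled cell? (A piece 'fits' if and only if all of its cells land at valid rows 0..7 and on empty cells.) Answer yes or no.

Answer: no

Derivation:
Drop 1: S rot1 at col 2 lands with bottom-row=0; cleared 0 line(s) (total 0); column heights now [0 0 3 2 0 0], max=3
Drop 2: L rot1 at col 1 lands with bottom-row=3; cleared 0 line(s) (total 0); column heights now [0 6 4 2 0 0], max=6
Drop 3: S rot0 at col 2 lands with bottom-row=4; cleared 0 line(s) (total 0); column heights now [0 6 5 6 6 0], max=6
Drop 4: T rot0 at col 2 lands with bottom-row=6; cleared 0 line(s) (total 0); column heights now [0 6 7 8 7 0], max=8
Drop 5: I rot1 at col 5 lands with bottom-row=0; cleared 0 line(s) (total 0); column heights now [0 6 7 8 7 4], max=8
Test piece T rot3 at col 1 (width 2): heights before test = [0 6 7 8 7 4]; fits = False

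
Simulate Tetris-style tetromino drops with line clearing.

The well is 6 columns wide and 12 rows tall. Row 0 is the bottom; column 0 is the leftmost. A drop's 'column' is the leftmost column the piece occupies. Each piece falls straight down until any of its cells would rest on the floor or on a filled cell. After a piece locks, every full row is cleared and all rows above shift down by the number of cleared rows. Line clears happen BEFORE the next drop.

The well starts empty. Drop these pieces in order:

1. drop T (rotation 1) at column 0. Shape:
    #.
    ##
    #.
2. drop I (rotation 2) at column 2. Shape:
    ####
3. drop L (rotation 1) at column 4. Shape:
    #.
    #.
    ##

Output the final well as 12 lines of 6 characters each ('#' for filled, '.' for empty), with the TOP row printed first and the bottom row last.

Drop 1: T rot1 at col 0 lands with bottom-row=0; cleared 0 line(s) (total 0); column heights now [3 2 0 0 0 0], max=3
Drop 2: I rot2 at col 2 lands with bottom-row=0; cleared 0 line(s) (total 0); column heights now [3 2 1 1 1 1], max=3
Drop 3: L rot1 at col 4 lands with bottom-row=1; cleared 0 line(s) (total 0); column heights now [3 2 1 1 4 2], max=4

Answer: ......
......
......
......
......
......
......
......
....#.
#...#.
##..##
#.####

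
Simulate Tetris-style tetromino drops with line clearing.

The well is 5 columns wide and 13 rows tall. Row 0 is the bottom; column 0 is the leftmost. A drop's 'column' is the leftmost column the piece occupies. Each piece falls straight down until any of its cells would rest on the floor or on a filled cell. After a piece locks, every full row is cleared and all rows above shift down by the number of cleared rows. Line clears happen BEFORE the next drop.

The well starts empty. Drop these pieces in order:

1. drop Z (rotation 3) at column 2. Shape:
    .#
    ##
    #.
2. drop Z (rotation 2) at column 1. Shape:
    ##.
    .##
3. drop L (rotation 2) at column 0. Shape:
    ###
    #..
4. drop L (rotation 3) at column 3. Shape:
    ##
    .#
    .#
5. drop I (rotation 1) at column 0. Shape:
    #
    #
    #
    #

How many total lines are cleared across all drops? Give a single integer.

Answer: 1

Derivation:
Drop 1: Z rot3 at col 2 lands with bottom-row=0; cleared 0 line(s) (total 0); column heights now [0 0 2 3 0], max=3
Drop 2: Z rot2 at col 1 lands with bottom-row=3; cleared 0 line(s) (total 0); column heights now [0 5 5 4 0], max=5
Drop 3: L rot2 at col 0 lands with bottom-row=4; cleared 0 line(s) (total 0); column heights now [6 6 6 4 0], max=6
Drop 4: L rot3 at col 3 lands with bottom-row=2; cleared 1 line(s) (total 1); column heights now [5 5 5 4 4], max=5
Drop 5: I rot1 at col 0 lands with bottom-row=5; cleared 0 line(s) (total 1); column heights now [9 5 5 4 4], max=9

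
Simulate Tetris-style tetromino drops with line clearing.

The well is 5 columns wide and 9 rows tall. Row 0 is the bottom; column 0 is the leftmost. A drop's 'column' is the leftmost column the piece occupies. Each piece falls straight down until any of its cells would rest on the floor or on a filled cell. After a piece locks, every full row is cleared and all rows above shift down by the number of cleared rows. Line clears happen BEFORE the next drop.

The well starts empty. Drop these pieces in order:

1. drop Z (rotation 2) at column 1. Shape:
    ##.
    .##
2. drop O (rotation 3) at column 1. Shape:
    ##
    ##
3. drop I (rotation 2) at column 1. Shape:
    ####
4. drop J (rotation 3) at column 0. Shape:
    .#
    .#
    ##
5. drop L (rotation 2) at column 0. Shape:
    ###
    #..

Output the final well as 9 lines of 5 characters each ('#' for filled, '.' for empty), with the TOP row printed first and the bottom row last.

Answer: ###..
##...
.#...
##...
.####
.##..
.##..
.##..
..##.

Derivation:
Drop 1: Z rot2 at col 1 lands with bottom-row=0; cleared 0 line(s) (total 0); column heights now [0 2 2 1 0], max=2
Drop 2: O rot3 at col 1 lands with bottom-row=2; cleared 0 line(s) (total 0); column heights now [0 4 4 1 0], max=4
Drop 3: I rot2 at col 1 lands with bottom-row=4; cleared 0 line(s) (total 0); column heights now [0 5 5 5 5], max=5
Drop 4: J rot3 at col 0 lands with bottom-row=5; cleared 0 line(s) (total 0); column heights now [6 8 5 5 5], max=8
Drop 5: L rot2 at col 0 lands with bottom-row=7; cleared 0 line(s) (total 0); column heights now [9 9 9 5 5], max=9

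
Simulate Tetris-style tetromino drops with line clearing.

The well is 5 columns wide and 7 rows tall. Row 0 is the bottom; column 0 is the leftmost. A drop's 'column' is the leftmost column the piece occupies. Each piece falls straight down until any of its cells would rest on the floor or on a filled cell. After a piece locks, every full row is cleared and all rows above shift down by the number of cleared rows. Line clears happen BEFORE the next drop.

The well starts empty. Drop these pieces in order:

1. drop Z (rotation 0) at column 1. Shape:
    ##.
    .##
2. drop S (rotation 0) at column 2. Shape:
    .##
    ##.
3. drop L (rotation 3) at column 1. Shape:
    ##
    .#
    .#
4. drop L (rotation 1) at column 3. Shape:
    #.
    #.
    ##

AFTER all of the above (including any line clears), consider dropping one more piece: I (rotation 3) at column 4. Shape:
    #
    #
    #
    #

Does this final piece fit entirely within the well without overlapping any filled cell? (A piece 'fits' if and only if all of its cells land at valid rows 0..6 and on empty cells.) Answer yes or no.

Answer: no

Derivation:
Drop 1: Z rot0 at col 1 lands with bottom-row=0; cleared 0 line(s) (total 0); column heights now [0 2 2 1 0], max=2
Drop 2: S rot0 at col 2 lands with bottom-row=2; cleared 0 line(s) (total 0); column heights now [0 2 3 4 4], max=4
Drop 3: L rot3 at col 1 lands with bottom-row=3; cleared 0 line(s) (total 0); column heights now [0 6 6 4 4], max=6
Drop 4: L rot1 at col 3 lands with bottom-row=4; cleared 0 line(s) (total 0); column heights now [0 6 6 7 5], max=7
Test piece I rot3 at col 4 (width 1): heights before test = [0 6 6 7 5]; fits = False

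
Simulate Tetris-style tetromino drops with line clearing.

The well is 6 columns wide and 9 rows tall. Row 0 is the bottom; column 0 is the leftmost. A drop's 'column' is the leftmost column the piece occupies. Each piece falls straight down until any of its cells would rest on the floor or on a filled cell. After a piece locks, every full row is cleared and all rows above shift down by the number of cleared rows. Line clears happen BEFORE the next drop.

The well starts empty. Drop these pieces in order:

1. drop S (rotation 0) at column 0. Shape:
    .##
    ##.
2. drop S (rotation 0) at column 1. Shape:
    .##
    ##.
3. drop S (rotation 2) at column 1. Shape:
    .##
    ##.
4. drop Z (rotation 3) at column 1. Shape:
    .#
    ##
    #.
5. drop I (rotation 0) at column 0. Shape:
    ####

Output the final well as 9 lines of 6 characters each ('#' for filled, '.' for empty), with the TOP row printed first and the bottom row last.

Answer: ####..
..#...
.##...
.###..
.##...
..##..
.##...
.##...
##....

Derivation:
Drop 1: S rot0 at col 0 lands with bottom-row=0; cleared 0 line(s) (total 0); column heights now [1 2 2 0 0 0], max=2
Drop 2: S rot0 at col 1 lands with bottom-row=2; cleared 0 line(s) (total 0); column heights now [1 3 4 4 0 0], max=4
Drop 3: S rot2 at col 1 lands with bottom-row=4; cleared 0 line(s) (total 0); column heights now [1 5 6 6 0 0], max=6
Drop 4: Z rot3 at col 1 lands with bottom-row=5; cleared 0 line(s) (total 0); column heights now [1 7 8 6 0 0], max=8
Drop 5: I rot0 at col 0 lands with bottom-row=8; cleared 0 line(s) (total 0); column heights now [9 9 9 9 0 0], max=9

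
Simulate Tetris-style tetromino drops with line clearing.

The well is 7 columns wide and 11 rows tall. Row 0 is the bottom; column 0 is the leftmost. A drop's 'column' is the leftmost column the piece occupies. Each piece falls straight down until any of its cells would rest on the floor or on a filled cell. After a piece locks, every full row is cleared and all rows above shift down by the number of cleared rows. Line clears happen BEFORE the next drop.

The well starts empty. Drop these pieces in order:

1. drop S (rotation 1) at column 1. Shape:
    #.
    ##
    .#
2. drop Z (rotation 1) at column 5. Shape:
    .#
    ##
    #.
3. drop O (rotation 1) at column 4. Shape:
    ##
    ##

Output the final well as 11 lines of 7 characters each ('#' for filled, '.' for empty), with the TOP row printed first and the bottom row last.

Drop 1: S rot1 at col 1 lands with bottom-row=0; cleared 0 line(s) (total 0); column heights now [0 3 2 0 0 0 0], max=3
Drop 2: Z rot1 at col 5 lands with bottom-row=0; cleared 0 line(s) (total 0); column heights now [0 3 2 0 0 2 3], max=3
Drop 3: O rot1 at col 4 lands with bottom-row=2; cleared 0 line(s) (total 0); column heights now [0 3 2 0 4 4 3], max=4

Answer: .......
.......
.......
.......
.......
.......
.......
....##.
.#..###
.##..##
..#..#.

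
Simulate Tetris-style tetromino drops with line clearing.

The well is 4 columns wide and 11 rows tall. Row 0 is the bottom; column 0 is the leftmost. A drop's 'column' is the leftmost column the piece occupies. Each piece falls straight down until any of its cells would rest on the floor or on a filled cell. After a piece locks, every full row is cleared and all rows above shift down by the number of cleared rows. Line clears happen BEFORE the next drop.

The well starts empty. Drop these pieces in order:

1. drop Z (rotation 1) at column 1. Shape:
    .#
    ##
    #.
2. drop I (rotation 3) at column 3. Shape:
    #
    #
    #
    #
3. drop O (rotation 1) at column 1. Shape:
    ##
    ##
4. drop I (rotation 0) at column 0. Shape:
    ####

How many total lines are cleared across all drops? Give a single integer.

Answer: 1

Derivation:
Drop 1: Z rot1 at col 1 lands with bottom-row=0; cleared 0 line(s) (total 0); column heights now [0 2 3 0], max=3
Drop 2: I rot3 at col 3 lands with bottom-row=0; cleared 0 line(s) (total 0); column heights now [0 2 3 4], max=4
Drop 3: O rot1 at col 1 lands with bottom-row=3; cleared 0 line(s) (total 0); column heights now [0 5 5 4], max=5
Drop 4: I rot0 at col 0 lands with bottom-row=5; cleared 1 line(s) (total 1); column heights now [0 5 5 4], max=5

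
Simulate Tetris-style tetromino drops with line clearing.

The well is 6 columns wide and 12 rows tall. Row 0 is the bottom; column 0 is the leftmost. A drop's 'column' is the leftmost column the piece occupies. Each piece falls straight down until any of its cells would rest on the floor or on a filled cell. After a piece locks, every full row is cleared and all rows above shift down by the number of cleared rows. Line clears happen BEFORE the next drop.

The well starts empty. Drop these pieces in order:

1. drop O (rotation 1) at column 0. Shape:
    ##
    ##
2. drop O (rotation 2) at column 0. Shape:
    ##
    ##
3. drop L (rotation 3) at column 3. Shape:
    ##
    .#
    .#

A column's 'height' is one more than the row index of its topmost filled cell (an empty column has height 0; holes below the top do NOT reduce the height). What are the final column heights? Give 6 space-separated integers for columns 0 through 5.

Answer: 4 4 0 3 3 0

Derivation:
Drop 1: O rot1 at col 0 lands with bottom-row=0; cleared 0 line(s) (total 0); column heights now [2 2 0 0 0 0], max=2
Drop 2: O rot2 at col 0 lands with bottom-row=2; cleared 0 line(s) (total 0); column heights now [4 4 0 0 0 0], max=4
Drop 3: L rot3 at col 3 lands with bottom-row=0; cleared 0 line(s) (total 0); column heights now [4 4 0 3 3 0], max=4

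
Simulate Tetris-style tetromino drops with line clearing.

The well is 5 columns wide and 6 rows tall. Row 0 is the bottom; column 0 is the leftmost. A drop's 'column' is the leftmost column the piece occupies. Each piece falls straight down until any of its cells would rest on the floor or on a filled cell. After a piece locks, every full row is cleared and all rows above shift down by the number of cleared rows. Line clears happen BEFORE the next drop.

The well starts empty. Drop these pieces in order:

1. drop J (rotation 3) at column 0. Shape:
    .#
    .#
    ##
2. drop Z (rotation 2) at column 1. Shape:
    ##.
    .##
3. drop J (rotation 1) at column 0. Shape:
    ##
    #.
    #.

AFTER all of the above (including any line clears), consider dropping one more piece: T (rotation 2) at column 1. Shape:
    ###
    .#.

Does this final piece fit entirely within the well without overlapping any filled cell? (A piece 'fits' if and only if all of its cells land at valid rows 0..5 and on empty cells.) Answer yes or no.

Drop 1: J rot3 at col 0 lands with bottom-row=0; cleared 0 line(s) (total 0); column heights now [1 3 0 0 0], max=3
Drop 2: Z rot2 at col 1 lands with bottom-row=2; cleared 0 line(s) (total 0); column heights now [1 4 4 3 0], max=4
Drop 3: J rot1 at col 0 lands with bottom-row=2; cleared 0 line(s) (total 0); column heights now [5 5 4 3 0], max=5
Test piece T rot2 at col 1 (width 3): heights before test = [5 5 4 3 0]; fits = True

Answer: yes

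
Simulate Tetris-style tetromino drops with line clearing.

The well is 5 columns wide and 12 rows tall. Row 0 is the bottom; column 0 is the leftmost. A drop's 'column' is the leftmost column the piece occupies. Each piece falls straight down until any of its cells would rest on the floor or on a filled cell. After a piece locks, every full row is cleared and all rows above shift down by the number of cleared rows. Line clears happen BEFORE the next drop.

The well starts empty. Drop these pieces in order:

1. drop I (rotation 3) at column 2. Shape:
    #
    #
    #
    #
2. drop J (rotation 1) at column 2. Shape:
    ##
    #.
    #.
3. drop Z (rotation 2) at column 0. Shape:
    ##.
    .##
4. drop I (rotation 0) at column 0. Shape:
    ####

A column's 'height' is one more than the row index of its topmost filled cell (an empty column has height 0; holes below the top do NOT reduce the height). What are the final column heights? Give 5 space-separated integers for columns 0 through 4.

Answer: 10 10 10 10 0

Derivation:
Drop 1: I rot3 at col 2 lands with bottom-row=0; cleared 0 line(s) (total 0); column heights now [0 0 4 0 0], max=4
Drop 2: J rot1 at col 2 lands with bottom-row=4; cleared 0 line(s) (total 0); column heights now [0 0 7 7 0], max=7
Drop 3: Z rot2 at col 0 lands with bottom-row=7; cleared 0 line(s) (total 0); column heights now [9 9 8 7 0], max=9
Drop 4: I rot0 at col 0 lands with bottom-row=9; cleared 0 line(s) (total 0); column heights now [10 10 10 10 0], max=10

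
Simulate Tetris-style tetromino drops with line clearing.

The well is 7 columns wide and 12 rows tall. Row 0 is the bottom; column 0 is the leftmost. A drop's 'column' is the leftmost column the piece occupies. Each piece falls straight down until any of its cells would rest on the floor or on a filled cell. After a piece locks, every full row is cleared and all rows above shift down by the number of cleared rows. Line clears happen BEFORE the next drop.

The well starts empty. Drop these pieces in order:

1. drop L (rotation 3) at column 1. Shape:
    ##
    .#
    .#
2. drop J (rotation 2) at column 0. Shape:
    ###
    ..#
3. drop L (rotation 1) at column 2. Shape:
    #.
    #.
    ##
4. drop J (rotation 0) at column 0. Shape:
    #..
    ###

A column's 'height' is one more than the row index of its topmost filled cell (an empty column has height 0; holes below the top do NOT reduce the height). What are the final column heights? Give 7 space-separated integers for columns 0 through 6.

Drop 1: L rot3 at col 1 lands with bottom-row=0; cleared 0 line(s) (total 0); column heights now [0 3 3 0 0 0 0], max=3
Drop 2: J rot2 at col 0 lands with bottom-row=3; cleared 0 line(s) (total 0); column heights now [5 5 5 0 0 0 0], max=5
Drop 3: L rot1 at col 2 lands with bottom-row=5; cleared 0 line(s) (total 0); column heights now [5 5 8 6 0 0 0], max=8
Drop 4: J rot0 at col 0 lands with bottom-row=8; cleared 0 line(s) (total 0); column heights now [10 9 9 6 0 0 0], max=10

Answer: 10 9 9 6 0 0 0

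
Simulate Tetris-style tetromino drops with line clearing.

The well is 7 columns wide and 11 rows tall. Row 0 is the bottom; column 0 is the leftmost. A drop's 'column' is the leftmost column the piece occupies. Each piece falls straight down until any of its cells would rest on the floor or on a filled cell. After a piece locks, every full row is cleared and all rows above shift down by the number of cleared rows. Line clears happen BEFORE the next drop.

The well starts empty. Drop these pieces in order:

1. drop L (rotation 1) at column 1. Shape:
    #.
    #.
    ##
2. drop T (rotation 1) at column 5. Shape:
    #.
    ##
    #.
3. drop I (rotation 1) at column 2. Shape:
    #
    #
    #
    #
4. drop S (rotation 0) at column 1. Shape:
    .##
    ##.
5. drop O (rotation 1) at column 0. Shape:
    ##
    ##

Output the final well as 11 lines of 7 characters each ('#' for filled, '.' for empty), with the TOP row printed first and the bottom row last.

Drop 1: L rot1 at col 1 lands with bottom-row=0; cleared 0 line(s) (total 0); column heights now [0 3 1 0 0 0 0], max=3
Drop 2: T rot1 at col 5 lands with bottom-row=0; cleared 0 line(s) (total 0); column heights now [0 3 1 0 0 3 2], max=3
Drop 3: I rot1 at col 2 lands with bottom-row=1; cleared 0 line(s) (total 0); column heights now [0 3 5 0 0 3 2], max=5
Drop 4: S rot0 at col 1 lands with bottom-row=5; cleared 0 line(s) (total 0); column heights now [0 6 7 7 0 3 2], max=7
Drop 5: O rot1 at col 0 lands with bottom-row=6; cleared 0 line(s) (total 0); column heights now [8 8 7 7 0 3 2], max=8

Answer: .......
.......
.......
##.....
####...
.##....
..#....
..#....
.##..#.
.##..##
.##..#.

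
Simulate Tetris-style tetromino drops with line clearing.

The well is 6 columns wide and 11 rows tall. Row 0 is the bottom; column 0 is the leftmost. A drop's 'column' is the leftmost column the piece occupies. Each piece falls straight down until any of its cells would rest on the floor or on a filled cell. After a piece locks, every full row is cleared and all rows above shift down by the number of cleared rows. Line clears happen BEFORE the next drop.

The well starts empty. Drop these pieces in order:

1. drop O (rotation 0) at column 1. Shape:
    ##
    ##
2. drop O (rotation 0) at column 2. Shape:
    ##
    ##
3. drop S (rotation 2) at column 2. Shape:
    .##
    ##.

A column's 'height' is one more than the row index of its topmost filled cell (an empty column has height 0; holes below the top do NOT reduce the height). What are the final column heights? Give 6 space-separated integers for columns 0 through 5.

Answer: 0 2 5 6 6 0

Derivation:
Drop 1: O rot0 at col 1 lands with bottom-row=0; cleared 0 line(s) (total 0); column heights now [0 2 2 0 0 0], max=2
Drop 2: O rot0 at col 2 lands with bottom-row=2; cleared 0 line(s) (total 0); column heights now [0 2 4 4 0 0], max=4
Drop 3: S rot2 at col 2 lands with bottom-row=4; cleared 0 line(s) (total 0); column heights now [0 2 5 6 6 0], max=6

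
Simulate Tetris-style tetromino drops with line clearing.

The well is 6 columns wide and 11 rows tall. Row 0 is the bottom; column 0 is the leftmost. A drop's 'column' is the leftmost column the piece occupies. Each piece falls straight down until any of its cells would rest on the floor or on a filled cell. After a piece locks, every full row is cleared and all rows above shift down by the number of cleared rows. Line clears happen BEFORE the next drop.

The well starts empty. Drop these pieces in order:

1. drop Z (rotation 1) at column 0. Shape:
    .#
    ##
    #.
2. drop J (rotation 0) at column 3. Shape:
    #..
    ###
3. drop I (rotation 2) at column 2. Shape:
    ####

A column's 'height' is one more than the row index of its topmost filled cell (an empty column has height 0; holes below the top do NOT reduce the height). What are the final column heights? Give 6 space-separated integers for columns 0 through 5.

Drop 1: Z rot1 at col 0 lands with bottom-row=0; cleared 0 line(s) (total 0); column heights now [2 3 0 0 0 0], max=3
Drop 2: J rot0 at col 3 lands with bottom-row=0; cleared 0 line(s) (total 0); column heights now [2 3 0 2 1 1], max=3
Drop 3: I rot2 at col 2 lands with bottom-row=2; cleared 0 line(s) (total 0); column heights now [2 3 3 3 3 3], max=3

Answer: 2 3 3 3 3 3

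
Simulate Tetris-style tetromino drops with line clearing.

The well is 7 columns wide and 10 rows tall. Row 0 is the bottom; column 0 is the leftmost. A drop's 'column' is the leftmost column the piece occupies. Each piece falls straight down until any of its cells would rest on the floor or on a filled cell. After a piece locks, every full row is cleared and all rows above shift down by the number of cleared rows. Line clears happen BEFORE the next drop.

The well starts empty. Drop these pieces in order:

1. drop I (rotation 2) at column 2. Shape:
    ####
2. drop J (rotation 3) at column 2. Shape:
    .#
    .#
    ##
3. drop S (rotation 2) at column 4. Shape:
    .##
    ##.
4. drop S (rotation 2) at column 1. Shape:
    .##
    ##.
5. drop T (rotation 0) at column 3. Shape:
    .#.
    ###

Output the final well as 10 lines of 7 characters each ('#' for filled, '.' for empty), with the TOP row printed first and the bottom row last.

Drop 1: I rot2 at col 2 lands with bottom-row=0; cleared 0 line(s) (total 0); column heights now [0 0 1 1 1 1 0], max=1
Drop 2: J rot3 at col 2 lands with bottom-row=1; cleared 0 line(s) (total 0); column heights now [0 0 2 4 1 1 0], max=4
Drop 3: S rot2 at col 4 lands with bottom-row=1; cleared 0 line(s) (total 0); column heights now [0 0 2 4 2 3 3], max=4
Drop 4: S rot2 at col 1 lands with bottom-row=3; cleared 0 line(s) (total 0); column heights now [0 4 5 5 2 3 3], max=5
Drop 5: T rot0 at col 3 lands with bottom-row=5; cleared 0 line(s) (total 0); column heights now [0 4 5 6 7 6 3], max=7

Answer: .......
.......
.......
....#..
...###.
..##...
.###...
...#.##
..####.
..####.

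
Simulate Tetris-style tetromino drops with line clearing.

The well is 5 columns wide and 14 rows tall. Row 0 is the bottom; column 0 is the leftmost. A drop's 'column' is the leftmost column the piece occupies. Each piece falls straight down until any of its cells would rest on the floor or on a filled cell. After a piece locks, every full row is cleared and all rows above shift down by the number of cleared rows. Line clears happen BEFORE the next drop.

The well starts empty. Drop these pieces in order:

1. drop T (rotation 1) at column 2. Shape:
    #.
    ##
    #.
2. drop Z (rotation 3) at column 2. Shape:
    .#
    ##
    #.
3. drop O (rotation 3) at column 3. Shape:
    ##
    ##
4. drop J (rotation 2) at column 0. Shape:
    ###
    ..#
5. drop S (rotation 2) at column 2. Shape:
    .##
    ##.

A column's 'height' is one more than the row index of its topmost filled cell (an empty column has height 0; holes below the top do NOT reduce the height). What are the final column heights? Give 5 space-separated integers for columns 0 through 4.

Drop 1: T rot1 at col 2 lands with bottom-row=0; cleared 0 line(s) (total 0); column heights now [0 0 3 2 0], max=3
Drop 2: Z rot3 at col 2 lands with bottom-row=3; cleared 0 line(s) (total 0); column heights now [0 0 5 6 0], max=6
Drop 3: O rot3 at col 3 lands with bottom-row=6; cleared 0 line(s) (total 0); column heights now [0 0 5 8 8], max=8
Drop 4: J rot2 at col 0 lands with bottom-row=5; cleared 1 line(s) (total 1); column heights now [0 0 6 7 7], max=7
Drop 5: S rot2 at col 2 lands with bottom-row=7; cleared 0 line(s) (total 1); column heights now [0 0 8 9 9], max=9

Answer: 0 0 8 9 9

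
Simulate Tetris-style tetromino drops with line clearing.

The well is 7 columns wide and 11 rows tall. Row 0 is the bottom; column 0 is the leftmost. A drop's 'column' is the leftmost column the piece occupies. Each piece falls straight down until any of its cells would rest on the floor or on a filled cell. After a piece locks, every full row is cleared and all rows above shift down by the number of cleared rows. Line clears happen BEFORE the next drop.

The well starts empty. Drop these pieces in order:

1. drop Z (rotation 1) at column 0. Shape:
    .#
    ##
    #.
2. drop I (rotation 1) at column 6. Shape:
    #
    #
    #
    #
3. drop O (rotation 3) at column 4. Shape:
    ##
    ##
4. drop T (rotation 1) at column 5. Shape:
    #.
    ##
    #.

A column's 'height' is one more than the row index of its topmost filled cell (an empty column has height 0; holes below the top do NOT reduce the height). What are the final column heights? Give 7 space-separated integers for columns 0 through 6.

Answer: 2 3 0 0 2 6 5

Derivation:
Drop 1: Z rot1 at col 0 lands with bottom-row=0; cleared 0 line(s) (total 0); column heights now [2 3 0 0 0 0 0], max=3
Drop 2: I rot1 at col 6 lands with bottom-row=0; cleared 0 line(s) (total 0); column heights now [2 3 0 0 0 0 4], max=4
Drop 3: O rot3 at col 4 lands with bottom-row=0; cleared 0 line(s) (total 0); column heights now [2 3 0 0 2 2 4], max=4
Drop 4: T rot1 at col 5 lands with bottom-row=3; cleared 0 line(s) (total 0); column heights now [2 3 0 0 2 6 5], max=6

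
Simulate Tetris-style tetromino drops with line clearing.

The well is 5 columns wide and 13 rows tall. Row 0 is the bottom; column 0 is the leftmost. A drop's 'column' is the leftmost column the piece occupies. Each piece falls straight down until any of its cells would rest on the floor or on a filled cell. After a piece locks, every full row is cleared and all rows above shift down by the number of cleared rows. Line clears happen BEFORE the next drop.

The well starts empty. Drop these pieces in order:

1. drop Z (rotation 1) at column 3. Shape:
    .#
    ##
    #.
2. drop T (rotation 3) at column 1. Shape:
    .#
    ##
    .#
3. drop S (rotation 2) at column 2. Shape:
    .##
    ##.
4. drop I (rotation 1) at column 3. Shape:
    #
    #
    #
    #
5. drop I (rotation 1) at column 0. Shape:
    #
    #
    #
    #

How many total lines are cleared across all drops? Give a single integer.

Answer: 1

Derivation:
Drop 1: Z rot1 at col 3 lands with bottom-row=0; cleared 0 line(s) (total 0); column heights now [0 0 0 2 3], max=3
Drop 2: T rot3 at col 1 lands with bottom-row=0; cleared 0 line(s) (total 0); column heights now [0 2 3 2 3], max=3
Drop 3: S rot2 at col 2 lands with bottom-row=3; cleared 0 line(s) (total 0); column heights now [0 2 4 5 5], max=5
Drop 4: I rot1 at col 3 lands with bottom-row=5; cleared 0 line(s) (total 0); column heights now [0 2 4 9 5], max=9
Drop 5: I rot1 at col 0 lands with bottom-row=0; cleared 1 line(s) (total 1); column heights now [3 0 3 8 4], max=8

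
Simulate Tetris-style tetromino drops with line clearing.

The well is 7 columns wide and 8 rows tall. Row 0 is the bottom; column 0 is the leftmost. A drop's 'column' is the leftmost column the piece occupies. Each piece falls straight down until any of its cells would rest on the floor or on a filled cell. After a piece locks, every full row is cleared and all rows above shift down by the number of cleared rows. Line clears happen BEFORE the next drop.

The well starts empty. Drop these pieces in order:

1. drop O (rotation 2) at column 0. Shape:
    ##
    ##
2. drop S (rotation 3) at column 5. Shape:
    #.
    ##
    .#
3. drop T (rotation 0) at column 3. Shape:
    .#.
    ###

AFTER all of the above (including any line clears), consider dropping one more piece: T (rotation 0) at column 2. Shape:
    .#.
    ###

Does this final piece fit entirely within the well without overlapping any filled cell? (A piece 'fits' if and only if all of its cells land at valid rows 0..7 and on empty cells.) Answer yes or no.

Drop 1: O rot2 at col 0 lands with bottom-row=0; cleared 0 line(s) (total 0); column heights now [2 2 0 0 0 0 0], max=2
Drop 2: S rot3 at col 5 lands with bottom-row=0; cleared 0 line(s) (total 0); column heights now [2 2 0 0 0 3 2], max=3
Drop 3: T rot0 at col 3 lands with bottom-row=3; cleared 0 line(s) (total 0); column heights now [2 2 0 4 5 4 2], max=5
Test piece T rot0 at col 2 (width 3): heights before test = [2 2 0 4 5 4 2]; fits = True

Answer: yes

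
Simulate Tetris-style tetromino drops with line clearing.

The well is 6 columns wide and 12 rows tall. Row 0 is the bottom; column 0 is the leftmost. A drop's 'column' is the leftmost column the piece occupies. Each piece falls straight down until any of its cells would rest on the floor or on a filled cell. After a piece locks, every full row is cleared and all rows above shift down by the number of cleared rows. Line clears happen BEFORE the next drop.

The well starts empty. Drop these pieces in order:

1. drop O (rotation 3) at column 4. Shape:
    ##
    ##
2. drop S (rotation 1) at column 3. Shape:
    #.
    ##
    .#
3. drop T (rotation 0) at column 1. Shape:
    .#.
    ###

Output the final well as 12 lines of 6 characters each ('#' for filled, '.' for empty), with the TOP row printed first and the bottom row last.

Answer: ......
......
......
......
......
..#...
.###..
...#..
...##.
....#.
....##
....##

Derivation:
Drop 1: O rot3 at col 4 lands with bottom-row=0; cleared 0 line(s) (total 0); column heights now [0 0 0 0 2 2], max=2
Drop 2: S rot1 at col 3 lands with bottom-row=2; cleared 0 line(s) (total 0); column heights now [0 0 0 5 4 2], max=5
Drop 3: T rot0 at col 1 lands with bottom-row=5; cleared 0 line(s) (total 0); column heights now [0 6 7 6 4 2], max=7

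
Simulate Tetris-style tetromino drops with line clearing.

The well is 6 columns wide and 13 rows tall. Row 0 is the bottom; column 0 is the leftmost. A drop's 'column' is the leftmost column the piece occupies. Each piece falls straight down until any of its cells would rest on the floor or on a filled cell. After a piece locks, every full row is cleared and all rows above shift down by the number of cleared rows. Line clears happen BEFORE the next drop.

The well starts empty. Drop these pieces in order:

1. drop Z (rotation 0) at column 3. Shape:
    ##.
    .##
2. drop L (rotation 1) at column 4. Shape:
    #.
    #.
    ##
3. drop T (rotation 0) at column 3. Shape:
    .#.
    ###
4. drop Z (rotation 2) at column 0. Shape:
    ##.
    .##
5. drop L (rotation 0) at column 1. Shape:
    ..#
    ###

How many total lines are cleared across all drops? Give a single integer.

Answer: 0

Derivation:
Drop 1: Z rot0 at col 3 lands with bottom-row=0; cleared 0 line(s) (total 0); column heights now [0 0 0 2 2 1], max=2
Drop 2: L rot1 at col 4 lands with bottom-row=2; cleared 0 line(s) (total 0); column heights now [0 0 0 2 5 3], max=5
Drop 3: T rot0 at col 3 lands with bottom-row=5; cleared 0 line(s) (total 0); column heights now [0 0 0 6 7 6], max=7
Drop 4: Z rot2 at col 0 lands with bottom-row=0; cleared 0 line(s) (total 0); column heights now [2 2 1 6 7 6], max=7
Drop 5: L rot0 at col 1 lands with bottom-row=6; cleared 0 line(s) (total 0); column heights now [2 7 7 8 7 6], max=8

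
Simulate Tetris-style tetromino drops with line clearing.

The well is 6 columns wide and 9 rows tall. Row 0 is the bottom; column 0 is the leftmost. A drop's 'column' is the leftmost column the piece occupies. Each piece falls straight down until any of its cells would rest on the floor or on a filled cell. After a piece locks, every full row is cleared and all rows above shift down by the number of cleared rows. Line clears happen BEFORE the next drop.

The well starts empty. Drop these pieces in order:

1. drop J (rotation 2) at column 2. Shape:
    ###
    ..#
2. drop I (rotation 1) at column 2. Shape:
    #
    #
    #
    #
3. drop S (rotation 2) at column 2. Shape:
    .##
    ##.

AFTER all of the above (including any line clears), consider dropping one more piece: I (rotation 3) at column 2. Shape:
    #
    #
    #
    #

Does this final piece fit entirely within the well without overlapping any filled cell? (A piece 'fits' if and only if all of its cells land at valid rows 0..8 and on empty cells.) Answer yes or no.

Answer: no

Derivation:
Drop 1: J rot2 at col 2 lands with bottom-row=0; cleared 0 line(s) (total 0); column heights now [0 0 2 2 2 0], max=2
Drop 2: I rot1 at col 2 lands with bottom-row=2; cleared 0 line(s) (total 0); column heights now [0 0 6 2 2 0], max=6
Drop 3: S rot2 at col 2 lands with bottom-row=6; cleared 0 line(s) (total 0); column heights now [0 0 7 8 8 0], max=8
Test piece I rot3 at col 2 (width 1): heights before test = [0 0 7 8 8 0]; fits = False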